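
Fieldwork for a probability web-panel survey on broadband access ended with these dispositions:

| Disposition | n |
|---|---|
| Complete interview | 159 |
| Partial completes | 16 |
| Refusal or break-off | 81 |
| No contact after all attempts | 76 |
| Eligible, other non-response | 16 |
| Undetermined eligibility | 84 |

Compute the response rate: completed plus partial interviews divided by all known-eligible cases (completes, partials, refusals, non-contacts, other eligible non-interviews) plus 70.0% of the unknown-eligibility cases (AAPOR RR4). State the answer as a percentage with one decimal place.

Num → 159 + 16 = 175
Eligible (known) → 159 + 16 + 81 + 76 + 16 = 348
Eligible share of unknowns → 0.7000 × 84 = 58.80
Base → 348 + 58.80 = 406.80
RR4 = 175 / 406.80 = 0.4302

43.0%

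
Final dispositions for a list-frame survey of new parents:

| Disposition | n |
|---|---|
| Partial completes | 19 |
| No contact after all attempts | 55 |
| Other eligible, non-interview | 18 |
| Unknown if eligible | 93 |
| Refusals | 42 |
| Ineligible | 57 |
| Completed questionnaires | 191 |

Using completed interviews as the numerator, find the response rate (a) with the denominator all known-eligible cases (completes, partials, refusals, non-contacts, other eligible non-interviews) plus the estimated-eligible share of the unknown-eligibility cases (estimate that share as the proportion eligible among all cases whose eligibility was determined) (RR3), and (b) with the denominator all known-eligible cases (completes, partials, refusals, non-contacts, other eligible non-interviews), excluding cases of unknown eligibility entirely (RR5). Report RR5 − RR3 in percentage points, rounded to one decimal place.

Num → 191
Known eligible → 191 + 19 + 42 + 55 + 18 = 325
e = 325 / (325 + 57) = 325 / 382 = 0.8508
Estimated eligible among unknowns → 0.8508 × 93 = 79.12
Base → 325 + 79.12 = 404.12
RR3 = 191 / 404.12 = 0.4726
Base → 191 + 19 + 42 + 55 + 18 = 325
RR5 = 191 / 325 = 0.5877
Difference = 58.77 − 47.26 = 11.51 percentage points

11.5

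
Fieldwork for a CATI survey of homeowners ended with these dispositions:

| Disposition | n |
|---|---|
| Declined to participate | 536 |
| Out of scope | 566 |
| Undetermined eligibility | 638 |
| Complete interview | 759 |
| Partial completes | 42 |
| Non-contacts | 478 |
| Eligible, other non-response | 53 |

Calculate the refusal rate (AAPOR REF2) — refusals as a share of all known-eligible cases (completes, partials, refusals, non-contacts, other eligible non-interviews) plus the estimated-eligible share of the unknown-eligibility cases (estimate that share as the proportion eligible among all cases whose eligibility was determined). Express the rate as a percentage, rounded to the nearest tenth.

22.7%

Num: 536
Determined eligible: 759 + 42 + 536 + 478 + 53 = 1868
e = 1868 / (1868 + 566) = 1868 / 2434 = 0.7675
Eligible share of unknowns: 0.7675 × 638 = 489.66
Base: 1868 + 489.66 = 2357.66
REF2 = 536 / 2357.66 = 0.2273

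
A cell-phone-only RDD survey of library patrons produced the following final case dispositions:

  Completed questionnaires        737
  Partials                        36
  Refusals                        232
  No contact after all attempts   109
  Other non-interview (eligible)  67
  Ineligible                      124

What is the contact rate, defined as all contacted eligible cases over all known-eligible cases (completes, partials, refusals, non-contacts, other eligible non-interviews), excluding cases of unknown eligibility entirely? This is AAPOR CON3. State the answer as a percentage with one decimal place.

Numerator = 737 + 36 + 232 + 67 = 1072
Denominator = 737 + 36 + 232 + 109 + 67 = 1181
CON3 = 1072 / 1181 = 0.9077

90.8%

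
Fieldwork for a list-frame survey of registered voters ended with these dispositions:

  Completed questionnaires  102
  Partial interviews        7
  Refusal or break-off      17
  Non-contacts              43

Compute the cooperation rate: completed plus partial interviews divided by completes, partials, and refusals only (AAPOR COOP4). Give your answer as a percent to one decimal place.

86.5%

Num: 102 + 7 = 109
Denominator: 102 + 7 + 17 = 126
COOP4 = 109 / 126 = 0.8651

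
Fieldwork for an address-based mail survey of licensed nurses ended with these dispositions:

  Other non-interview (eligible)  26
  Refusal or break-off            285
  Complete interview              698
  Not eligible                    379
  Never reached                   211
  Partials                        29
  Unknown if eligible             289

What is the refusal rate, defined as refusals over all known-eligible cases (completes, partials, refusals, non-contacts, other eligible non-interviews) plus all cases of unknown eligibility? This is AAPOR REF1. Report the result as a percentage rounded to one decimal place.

18.5%

Top = 285
Denominator = 698 + 29 + 285 + 211 + 26 + 289 = 1538
REF1 = 285 / 1538 = 0.1853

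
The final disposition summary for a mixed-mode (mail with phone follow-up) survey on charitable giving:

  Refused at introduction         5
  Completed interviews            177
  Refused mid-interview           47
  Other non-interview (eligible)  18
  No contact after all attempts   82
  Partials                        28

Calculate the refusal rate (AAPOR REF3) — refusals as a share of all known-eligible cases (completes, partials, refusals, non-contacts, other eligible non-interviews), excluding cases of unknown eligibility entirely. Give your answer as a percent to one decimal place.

Refusal or break-off = 5 + 47 = 52
Num = 52
Denom = 177 + 28 + 52 + 82 + 18 = 357
REF3 = 52 / 357 = 0.1457

14.6%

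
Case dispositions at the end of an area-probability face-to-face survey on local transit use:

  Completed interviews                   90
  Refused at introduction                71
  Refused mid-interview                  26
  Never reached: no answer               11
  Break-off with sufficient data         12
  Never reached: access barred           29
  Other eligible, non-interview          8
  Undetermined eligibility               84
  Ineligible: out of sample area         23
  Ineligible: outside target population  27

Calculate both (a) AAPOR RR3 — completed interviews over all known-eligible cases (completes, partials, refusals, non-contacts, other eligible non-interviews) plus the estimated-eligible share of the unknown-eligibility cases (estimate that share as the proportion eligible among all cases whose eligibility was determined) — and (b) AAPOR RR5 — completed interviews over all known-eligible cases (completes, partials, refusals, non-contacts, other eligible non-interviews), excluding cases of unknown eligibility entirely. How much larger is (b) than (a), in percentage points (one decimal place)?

8.0

Refusal or break-off = 71 + 26 = 97
Never reached = 11 + 29 = 40
Not eligible = 27 + 23 = 50
Numerator → 90
Determined eligible → 90 + 12 + 97 + 40 + 8 = 247
e = 247 / (247 + 50) = 247 / 297 = 0.8316
e × U → 0.8316 × 84 = 69.85
Base → 247 + 69.85 = 316.85
RR3 = 90 / 316.85 = 0.2840
Base → 90 + 12 + 97 + 40 + 8 = 247
RR5 = 90 / 247 = 0.3644
Difference = 36.44 − 28.40 = 8.04 percentage points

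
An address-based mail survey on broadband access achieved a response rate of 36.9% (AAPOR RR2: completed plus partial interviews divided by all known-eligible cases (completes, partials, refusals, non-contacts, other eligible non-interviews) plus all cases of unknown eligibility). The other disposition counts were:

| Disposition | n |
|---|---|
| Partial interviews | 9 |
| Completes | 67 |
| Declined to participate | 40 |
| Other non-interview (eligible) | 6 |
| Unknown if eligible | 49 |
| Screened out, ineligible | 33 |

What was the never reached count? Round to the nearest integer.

Top: 67 + 9 = 76
RR2 = 76 / D = 0.369
D = 76 / 0.369 = 206.0
Remaining denominator categories sum to 171
never reached = 206.0 − 171 ≈ 35

35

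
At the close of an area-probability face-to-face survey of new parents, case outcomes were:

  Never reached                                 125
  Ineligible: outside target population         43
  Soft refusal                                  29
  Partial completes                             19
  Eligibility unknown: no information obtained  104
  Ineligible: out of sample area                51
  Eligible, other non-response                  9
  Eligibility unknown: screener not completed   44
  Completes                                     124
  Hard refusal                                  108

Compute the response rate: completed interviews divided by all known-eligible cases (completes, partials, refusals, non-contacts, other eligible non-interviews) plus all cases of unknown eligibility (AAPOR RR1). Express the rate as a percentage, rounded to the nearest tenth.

22.1%

Refused = 108 + 29 = 137
Undetermined eligibility = 44 + 104 = 148
Not eligible = 43 + 51 = 94
Numerator: 124
Denom: 124 + 19 + 137 + 125 + 9 + 148 = 562
RR1 = 124 / 562 = 0.2206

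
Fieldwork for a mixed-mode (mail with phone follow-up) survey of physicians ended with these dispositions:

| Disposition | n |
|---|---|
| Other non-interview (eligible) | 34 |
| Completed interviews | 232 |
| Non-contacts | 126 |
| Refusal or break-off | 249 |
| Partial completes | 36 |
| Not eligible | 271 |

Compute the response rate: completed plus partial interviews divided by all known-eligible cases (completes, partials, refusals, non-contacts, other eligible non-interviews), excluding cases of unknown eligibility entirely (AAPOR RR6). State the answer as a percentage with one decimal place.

39.6%

Top → 232 + 36 = 268
Denominator → 232 + 36 + 249 + 126 + 34 = 677
RR6 = 268 / 677 = 0.3959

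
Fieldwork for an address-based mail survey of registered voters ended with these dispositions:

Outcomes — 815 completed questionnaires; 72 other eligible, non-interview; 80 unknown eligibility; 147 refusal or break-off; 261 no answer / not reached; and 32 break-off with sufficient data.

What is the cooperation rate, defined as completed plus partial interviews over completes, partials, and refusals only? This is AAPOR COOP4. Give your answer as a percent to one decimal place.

85.2%

Num = 815 + 32 = 847
Base = 815 + 32 + 147 = 994
COOP4 = 847 / 994 = 0.8521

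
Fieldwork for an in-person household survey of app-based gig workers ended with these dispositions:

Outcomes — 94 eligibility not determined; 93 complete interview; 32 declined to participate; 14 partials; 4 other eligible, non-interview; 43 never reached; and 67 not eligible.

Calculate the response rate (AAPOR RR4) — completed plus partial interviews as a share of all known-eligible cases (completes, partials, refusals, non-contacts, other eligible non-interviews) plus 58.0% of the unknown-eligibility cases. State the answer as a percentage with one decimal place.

Top = 93 + 14 = 107
Eligible (known) = 93 + 14 + 32 + 43 + 4 = 186
Eligible share of unknowns = 0.5800 × 94 = 54.52
Denominator = 186 + 54.52 = 240.52
RR4 = 107 / 240.52 = 0.4449

44.5%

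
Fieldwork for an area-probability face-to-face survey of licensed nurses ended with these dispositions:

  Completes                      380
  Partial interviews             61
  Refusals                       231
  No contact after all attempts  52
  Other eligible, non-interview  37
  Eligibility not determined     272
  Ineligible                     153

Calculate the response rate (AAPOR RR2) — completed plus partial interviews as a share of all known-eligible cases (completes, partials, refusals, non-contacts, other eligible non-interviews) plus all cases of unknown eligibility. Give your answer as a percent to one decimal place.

Top: 380 + 61 = 441
Base: 380 + 61 + 231 + 52 + 37 + 272 = 1033
RR2 = 441 / 1033 = 0.4269

42.7%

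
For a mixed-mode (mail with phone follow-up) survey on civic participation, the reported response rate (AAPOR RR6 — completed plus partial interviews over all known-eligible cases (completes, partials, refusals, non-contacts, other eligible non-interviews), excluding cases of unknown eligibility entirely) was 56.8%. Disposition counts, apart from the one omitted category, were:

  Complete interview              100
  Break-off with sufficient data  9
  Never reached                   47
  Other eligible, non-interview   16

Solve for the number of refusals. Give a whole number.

20

Numerator = 100 + 9 = 109
RR6 = 109 / D = 0.568
D = 109 / 0.568 = 191.9
Other denominator terms total 172
refusals = 191.9 − 172 ≈ 20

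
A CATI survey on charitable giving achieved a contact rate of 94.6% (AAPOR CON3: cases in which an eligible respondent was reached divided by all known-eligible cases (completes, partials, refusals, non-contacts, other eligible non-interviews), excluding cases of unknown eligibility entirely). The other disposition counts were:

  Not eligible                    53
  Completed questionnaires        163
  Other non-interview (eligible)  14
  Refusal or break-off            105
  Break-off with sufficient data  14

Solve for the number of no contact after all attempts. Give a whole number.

Top: 163 + 14 + 105 + 14 = 296
CON3 = 296 / D = 0.946
D = 296 / 0.946 = 312.9
Rest of base = 296
no contact after all attempts = 312.9 − 296 ≈ 17

17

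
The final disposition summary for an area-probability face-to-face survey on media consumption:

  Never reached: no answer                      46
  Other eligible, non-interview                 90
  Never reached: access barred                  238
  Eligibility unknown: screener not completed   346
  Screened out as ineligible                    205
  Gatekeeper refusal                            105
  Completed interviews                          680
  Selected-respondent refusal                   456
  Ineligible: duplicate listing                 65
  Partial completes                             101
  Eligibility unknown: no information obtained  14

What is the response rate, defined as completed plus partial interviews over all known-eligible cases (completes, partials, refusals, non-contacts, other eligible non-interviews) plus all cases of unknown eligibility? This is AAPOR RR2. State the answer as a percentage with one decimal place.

Refusal or break-off = 105 + 456 = 561
No contact after all attempts = 46 + 238 = 284
Eligibility not determined = 346 + 14 = 360
Ineligible = 205 + 65 = 270
Num: 680 + 101 = 781
Base: 680 + 101 + 561 + 284 + 90 + 360 = 2076
RR2 = 781 / 2076 = 0.3762

37.6%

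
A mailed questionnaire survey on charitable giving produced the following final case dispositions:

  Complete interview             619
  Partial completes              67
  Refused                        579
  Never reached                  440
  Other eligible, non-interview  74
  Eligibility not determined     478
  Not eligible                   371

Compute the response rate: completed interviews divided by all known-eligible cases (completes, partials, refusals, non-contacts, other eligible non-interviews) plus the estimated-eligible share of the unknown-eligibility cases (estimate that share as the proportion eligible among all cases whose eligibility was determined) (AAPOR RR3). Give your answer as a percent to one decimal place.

Numerator = 619
Determined eligible = 619 + 67 + 579 + 440 + 74 = 1779
e = 1779 / (1779 + 371) = 1779 / 2150 = 0.8274
e × U = 0.8274 × 478 = 395.50
Denom = 1779 + 395.50 = 2174.50
RR3 = 619 / 2174.50 = 0.2847

28.5%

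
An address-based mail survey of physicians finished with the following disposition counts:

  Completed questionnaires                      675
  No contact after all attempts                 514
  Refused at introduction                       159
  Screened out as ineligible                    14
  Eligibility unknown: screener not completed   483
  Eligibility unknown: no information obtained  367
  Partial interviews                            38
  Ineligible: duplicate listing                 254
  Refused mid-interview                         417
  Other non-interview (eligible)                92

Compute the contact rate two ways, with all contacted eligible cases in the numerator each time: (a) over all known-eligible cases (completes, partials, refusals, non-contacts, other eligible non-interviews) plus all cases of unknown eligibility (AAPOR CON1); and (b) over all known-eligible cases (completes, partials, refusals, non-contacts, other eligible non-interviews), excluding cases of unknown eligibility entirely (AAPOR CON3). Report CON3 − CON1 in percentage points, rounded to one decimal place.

Declined to participate = 159 + 417 = 576
Undetermined eligibility = 483 + 367 = 850
Ineligible = 14 + 254 = 268
Numerator → 675 + 38 + 576 + 92 = 1381
Base → 675 + 38 + 576 + 514 + 92 + 850 = 2745
CON1 = 1381 / 2745 = 0.5031
Base → 675 + 38 + 576 + 514 + 92 = 1895
CON3 = 1381 / 1895 = 0.7288
Difference = 72.88 − 50.31 = 22.57 percentage points

22.6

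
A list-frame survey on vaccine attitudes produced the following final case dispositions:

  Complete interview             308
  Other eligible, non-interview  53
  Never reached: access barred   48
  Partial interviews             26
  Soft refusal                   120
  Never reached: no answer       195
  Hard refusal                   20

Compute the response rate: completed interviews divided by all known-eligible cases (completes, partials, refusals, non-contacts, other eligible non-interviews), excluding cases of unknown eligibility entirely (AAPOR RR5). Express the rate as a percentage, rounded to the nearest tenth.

40.0%

Refusals = 20 + 120 = 140
No answer / not reached = 195 + 48 = 243
Top: 308
Denom: 308 + 26 + 140 + 243 + 53 = 770
RR5 = 308 / 770 = 0.4000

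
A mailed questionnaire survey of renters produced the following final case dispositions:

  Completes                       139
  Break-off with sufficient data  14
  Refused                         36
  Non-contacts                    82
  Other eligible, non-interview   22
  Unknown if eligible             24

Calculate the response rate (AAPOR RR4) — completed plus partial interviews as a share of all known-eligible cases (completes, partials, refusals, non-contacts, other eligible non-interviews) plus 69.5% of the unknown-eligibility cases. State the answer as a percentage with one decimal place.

49.4%

Top → 139 + 14 = 153
Determined eligible → 139 + 14 + 36 + 82 + 22 = 293
e × U → 0.6950 × 24 = 16.68
Denominator → 293 + 16.68 = 309.68
RR4 = 153 / 309.68 = 0.4941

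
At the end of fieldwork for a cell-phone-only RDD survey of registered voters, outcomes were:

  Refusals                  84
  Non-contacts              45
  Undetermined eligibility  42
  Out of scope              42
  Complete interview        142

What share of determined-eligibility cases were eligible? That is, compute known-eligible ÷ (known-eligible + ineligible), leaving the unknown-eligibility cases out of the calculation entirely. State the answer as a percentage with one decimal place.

Eligible (known): 142 + 84 + 45 = 271
e = 271 / (271 + 42) = 271 / 313 = 0.8658

86.6%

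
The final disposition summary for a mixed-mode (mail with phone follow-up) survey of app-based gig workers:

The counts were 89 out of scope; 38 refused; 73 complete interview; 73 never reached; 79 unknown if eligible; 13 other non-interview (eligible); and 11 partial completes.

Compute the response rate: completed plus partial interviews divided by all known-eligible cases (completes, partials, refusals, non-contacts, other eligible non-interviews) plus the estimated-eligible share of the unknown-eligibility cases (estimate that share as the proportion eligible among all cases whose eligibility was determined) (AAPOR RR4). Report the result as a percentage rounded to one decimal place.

Num = 73 + 11 = 84
Known eligible = 73 + 11 + 38 + 73 + 13 = 208
e = 208 / (208 + 89) = 208 / 297 = 0.7003
e × U = 0.7003 × 79 = 55.32
Base = 208 + 55.32 = 263.32
RR4 = 84 / 263.32 = 0.3190

31.9%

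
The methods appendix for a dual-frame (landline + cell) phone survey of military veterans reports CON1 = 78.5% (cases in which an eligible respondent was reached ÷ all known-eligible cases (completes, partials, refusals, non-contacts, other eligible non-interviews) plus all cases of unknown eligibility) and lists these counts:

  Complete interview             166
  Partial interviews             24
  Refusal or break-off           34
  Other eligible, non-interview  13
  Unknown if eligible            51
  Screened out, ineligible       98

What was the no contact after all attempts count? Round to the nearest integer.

14

Top: 166 + 24 + 34 + 13 = 237
CON1 = 237 / D = 0.785
D = 237 / 0.785 = 301.9
Rest of base = 288
no contact after all attempts = 301.9 − 288 ≈ 14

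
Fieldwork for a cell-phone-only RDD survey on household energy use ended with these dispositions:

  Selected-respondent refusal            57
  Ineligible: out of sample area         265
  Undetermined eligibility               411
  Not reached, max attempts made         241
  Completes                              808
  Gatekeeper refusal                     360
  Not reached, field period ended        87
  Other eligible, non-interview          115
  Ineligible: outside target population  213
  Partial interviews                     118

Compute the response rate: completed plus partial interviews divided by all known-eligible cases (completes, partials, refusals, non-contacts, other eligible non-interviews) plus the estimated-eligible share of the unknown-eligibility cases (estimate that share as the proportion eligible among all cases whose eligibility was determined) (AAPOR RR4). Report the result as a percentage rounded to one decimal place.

43.9%

Refusal or break-off = 360 + 57 = 417
No contact after all attempts = 87 + 241 = 328
Out of scope = 213 + 265 = 478
Numerator → 808 + 118 = 926
Eligible (known) → 808 + 118 + 417 + 328 + 115 = 1786
e = 1786 / (1786 + 478) = 1786 / 2264 = 0.7889
e × U → 0.7889 × 411 = 324.24
Base → 1786 + 324.24 = 2110.24
RR4 = 926 / 2110.24 = 0.4388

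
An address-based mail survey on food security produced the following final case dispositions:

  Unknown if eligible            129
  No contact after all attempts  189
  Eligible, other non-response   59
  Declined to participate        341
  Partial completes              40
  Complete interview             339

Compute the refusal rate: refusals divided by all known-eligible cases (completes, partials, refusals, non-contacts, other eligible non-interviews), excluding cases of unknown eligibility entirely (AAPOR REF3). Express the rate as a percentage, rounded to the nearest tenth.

35.2%

Numerator → 341
Denominator → 339 + 40 + 341 + 189 + 59 = 968
REF3 = 341 / 968 = 0.3523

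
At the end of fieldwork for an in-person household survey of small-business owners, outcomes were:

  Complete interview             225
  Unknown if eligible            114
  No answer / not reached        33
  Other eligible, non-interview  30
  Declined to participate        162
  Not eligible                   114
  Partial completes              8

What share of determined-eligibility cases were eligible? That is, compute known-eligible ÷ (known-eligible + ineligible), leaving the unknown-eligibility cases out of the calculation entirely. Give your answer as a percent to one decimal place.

80.1%

Determined eligible → 225 + 8 + 162 + 33 + 30 = 458
e = 458 / (458 + 114) = 458 / 572 = 0.8007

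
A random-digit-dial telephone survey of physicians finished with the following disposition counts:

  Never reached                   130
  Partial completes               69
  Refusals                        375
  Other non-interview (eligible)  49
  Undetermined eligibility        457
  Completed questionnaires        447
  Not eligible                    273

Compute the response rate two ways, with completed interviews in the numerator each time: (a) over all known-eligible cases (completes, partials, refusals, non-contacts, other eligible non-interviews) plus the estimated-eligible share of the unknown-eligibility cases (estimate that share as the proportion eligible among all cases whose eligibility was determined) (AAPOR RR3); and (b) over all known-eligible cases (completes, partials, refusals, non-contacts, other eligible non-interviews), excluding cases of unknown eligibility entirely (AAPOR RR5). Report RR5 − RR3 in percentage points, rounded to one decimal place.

Num: 447
Determined eligible: 447 + 69 + 375 + 130 + 49 = 1070
e = 1070 / (1070 + 273) = 1070 / 1343 = 0.7967
Estimated eligible among unknowns: 0.7967 × 457 = 364.09
Denominator: 1070 + 364.09 = 1434.09
RR3 = 447 / 1434.09 = 0.3117
Denominator: 447 + 69 + 375 + 130 + 49 = 1070
RR5 = 447 / 1070 = 0.4178
Difference = 41.78 − 31.17 = 10.61 percentage points

10.6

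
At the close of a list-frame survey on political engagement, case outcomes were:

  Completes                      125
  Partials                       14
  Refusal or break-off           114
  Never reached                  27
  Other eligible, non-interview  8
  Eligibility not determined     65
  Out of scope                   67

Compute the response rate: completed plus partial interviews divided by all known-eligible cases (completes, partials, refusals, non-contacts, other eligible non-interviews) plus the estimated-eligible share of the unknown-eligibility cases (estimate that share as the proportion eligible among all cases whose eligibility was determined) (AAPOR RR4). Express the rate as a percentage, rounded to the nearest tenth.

Top: 125 + 14 = 139
Determined eligible: 125 + 14 + 114 + 27 + 8 = 288
e = 288 / (288 + 67) = 288 / 355 = 0.8113
Eligible share of unknowns: 0.8113 × 65 = 52.73
Denom: 288 + 52.73 = 340.73
RR4 = 139 / 340.73 = 0.4079

40.8%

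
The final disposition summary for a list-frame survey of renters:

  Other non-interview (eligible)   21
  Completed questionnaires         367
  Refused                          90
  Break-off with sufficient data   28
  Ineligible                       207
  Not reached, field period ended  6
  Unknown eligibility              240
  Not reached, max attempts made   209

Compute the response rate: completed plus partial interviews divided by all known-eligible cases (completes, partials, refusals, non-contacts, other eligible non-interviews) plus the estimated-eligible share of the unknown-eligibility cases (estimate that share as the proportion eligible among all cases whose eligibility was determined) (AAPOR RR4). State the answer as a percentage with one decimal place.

No contact after all attempts = 6 + 209 = 215
Top → 367 + 28 = 395
Determined eligible → 367 + 28 + 90 + 215 + 21 = 721
e = 721 / (721 + 207) = 721 / 928 = 0.7769
Eligible share of unknowns → 0.7769 × 240 = 186.46
Denominator → 721 + 186.46 = 907.46
RR4 = 395 / 907.46 = 0.4353

43.5%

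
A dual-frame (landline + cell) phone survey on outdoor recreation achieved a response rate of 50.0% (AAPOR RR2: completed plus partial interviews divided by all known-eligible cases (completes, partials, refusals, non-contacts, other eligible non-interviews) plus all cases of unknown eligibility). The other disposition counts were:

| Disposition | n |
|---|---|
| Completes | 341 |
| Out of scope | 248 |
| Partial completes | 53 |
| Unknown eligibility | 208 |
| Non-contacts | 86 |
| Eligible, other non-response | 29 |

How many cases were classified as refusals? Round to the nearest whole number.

71

Numerator → 341 + 53 = 394
RR2 = 394 / D = 0.500
D = 394 / 0.500 = 788.0
Rest of base = 717
refusals = 788.0 − 717 ≈ 71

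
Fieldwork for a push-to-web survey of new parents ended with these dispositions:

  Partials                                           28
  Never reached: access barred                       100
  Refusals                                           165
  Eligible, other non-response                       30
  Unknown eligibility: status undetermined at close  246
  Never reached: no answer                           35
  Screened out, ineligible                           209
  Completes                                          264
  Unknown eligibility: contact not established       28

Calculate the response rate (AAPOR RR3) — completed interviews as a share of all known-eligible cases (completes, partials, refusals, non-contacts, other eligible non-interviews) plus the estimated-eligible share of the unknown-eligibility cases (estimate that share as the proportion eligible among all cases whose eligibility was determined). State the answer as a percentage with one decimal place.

31.9%

No answer / not reached = 35 + 100 = 135
Eligibility not determined = 28 + 246 = 274
Top: 264
Eligible (known): 264 + 28 + 165 + 135 + 30 = 622
e = 622 / (622 + 209) = 622 / 831 = 0.7485
Eligible share of unknowns: 0.7485 × 274 = 205.09
Denom: 622 + 205.09 = 827.09
RR3 = 264 / 827.09 = 0.3192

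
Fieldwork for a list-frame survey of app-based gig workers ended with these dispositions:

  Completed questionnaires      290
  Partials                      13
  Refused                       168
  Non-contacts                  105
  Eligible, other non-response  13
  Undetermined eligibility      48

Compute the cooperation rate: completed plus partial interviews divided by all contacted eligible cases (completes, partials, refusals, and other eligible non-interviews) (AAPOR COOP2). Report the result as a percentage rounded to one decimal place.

Top = 290 + 13 = 303
Denominator = 290 + 13 + 168 + 13 = 484
COOP2 = 303 / 484 = 0.6260

62.6%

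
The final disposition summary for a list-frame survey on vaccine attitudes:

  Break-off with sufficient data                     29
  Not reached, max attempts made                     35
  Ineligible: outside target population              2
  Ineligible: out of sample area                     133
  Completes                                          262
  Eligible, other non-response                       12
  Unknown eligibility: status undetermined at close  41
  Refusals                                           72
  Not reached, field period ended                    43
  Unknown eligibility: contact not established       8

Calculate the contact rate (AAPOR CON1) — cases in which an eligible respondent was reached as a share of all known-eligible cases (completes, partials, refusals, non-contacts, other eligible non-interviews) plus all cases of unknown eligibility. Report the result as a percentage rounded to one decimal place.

74.7%

Never reached = 43 + 35 = 78
Undetermined eligibility = 8 + 41 = 49
Screened out, ineligible = 2 + 133 = 135
Num = 262 + 29 + 72 + 12 = 375
Denom = 262 + 29 + 72 + 78 + 12 + 49 = 502
CON1 = 375 / 502 = 0.7470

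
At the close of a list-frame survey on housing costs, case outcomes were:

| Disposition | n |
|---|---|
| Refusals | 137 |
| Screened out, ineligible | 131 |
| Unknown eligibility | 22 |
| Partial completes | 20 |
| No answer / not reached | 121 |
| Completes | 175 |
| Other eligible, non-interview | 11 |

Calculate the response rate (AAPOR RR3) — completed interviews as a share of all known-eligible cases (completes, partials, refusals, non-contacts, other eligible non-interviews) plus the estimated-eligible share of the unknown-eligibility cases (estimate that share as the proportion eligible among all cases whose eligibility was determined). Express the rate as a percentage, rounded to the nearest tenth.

36.4%

Top: 175
Eligible (known): 175 + 20 + 137 + 121 + 11 = 464
e = 464 / (464 + 131) = 464 / 595 = 0.7798
Eligible share of unknowns: 0.7798 × 22 = 17.16
Base: 464 + 17.16 = 481.16
RR3 = 175 / 481.16 = 0.3637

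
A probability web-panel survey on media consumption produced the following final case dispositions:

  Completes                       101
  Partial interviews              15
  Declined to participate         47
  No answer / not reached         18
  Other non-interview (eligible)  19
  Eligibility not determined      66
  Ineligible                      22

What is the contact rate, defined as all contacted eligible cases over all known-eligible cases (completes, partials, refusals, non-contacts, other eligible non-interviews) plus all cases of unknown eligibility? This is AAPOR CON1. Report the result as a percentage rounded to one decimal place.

Top: 101 + 15 + 47 + 19 = 182
Denominator: 101 + 15 + 47 + 18 + 19 + 66 = 266
CON1 = 182 / 266 = 0.6842

68.4%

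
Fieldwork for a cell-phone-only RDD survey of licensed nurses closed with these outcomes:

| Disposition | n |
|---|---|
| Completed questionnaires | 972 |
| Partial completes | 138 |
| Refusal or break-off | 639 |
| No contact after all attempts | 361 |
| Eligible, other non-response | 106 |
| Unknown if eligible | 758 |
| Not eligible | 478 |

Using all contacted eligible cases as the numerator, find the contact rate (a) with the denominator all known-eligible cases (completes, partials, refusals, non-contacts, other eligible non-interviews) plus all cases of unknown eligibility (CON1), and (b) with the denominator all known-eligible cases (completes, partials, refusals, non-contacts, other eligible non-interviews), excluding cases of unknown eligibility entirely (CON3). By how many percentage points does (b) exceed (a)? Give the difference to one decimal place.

21.3

Numerator: 972 + 138 + 639 + 106 = 1855
Denom: 972 + 138 + 639 + 361 + 106 + 758 = 2974
CON1 = 1855 / 2974 = 0.6237
Denom: 972 + 138 + 639 + 361 + 106 = 2216
CON3 = 1855 / 2216 = 0.8371
Difference = 83.71 − 62.37 = 21.34 percentage points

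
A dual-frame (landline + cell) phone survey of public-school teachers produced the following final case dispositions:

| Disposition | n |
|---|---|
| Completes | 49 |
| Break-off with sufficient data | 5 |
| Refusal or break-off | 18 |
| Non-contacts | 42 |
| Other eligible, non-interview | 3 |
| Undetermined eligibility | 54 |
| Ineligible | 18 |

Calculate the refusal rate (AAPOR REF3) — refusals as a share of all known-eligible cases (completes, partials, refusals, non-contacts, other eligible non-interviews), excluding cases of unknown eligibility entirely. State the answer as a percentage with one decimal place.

Num → 18
Denom → 49 + 5 + 18 + 42 + 3 = 117
REF3 = 18 / 117 = 0.1538

15.4%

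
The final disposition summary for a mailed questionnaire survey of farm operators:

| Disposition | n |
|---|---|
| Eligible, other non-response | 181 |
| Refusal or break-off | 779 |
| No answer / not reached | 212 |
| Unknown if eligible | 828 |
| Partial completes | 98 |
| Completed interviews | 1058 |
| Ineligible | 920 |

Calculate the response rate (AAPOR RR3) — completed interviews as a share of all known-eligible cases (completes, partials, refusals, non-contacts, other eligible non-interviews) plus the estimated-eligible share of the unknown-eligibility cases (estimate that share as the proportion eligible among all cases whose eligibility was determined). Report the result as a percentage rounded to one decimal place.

36.2%

Numerator = 1058
Determined eligible = 1058 + 98 + 779 + 212 + 181 = 2328
e = 2328 / (2328 + 920) = 2328 / 3248 = 0.7167
Eligible share of unknowns = 0.7167 × 828 = 593.43
Base = 2328 + 593.43 = 2921.43
RR3 = 1058 / 2921.43 = 0.3622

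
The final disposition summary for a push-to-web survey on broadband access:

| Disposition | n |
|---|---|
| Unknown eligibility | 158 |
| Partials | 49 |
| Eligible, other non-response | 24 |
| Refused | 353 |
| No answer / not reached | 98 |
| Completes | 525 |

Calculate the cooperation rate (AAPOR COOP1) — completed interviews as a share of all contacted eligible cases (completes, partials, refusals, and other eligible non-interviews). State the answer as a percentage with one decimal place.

55.2%

Numerator: 525
Base: 525 + 49 + 353 + 24 = 951
COOP1 = 525 / 951 = 0.5521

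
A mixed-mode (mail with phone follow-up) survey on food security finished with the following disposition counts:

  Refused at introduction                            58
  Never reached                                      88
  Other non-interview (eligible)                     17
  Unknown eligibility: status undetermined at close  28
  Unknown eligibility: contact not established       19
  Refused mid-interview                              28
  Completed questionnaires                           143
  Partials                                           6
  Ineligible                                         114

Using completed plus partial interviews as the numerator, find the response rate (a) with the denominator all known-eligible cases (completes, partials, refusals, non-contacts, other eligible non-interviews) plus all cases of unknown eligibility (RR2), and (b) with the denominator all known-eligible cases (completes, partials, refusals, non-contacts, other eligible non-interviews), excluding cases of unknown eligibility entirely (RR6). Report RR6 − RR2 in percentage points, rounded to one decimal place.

Refusal or break-off = 58 + 28 = 86
Unknown eligibility = 19 + 28 = 47
Num = 143 + 6 = 149
Base = 143 + 6 + 86 + 88 + 17 + 47 = 387
RR2 = 149 / 387 = 0.3850
Base = 143 + 6 + 86 + 88 + 17 = 340
RR6 = 149 / 340 = 0.4382
Difference = 43.82 − 38.50 = 5.32 percentage points

5.3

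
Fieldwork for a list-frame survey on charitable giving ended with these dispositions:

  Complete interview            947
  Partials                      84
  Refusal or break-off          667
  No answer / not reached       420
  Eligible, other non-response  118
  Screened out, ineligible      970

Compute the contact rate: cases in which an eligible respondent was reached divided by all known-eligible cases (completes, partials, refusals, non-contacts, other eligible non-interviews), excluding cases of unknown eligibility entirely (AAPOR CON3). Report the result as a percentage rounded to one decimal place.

81.2%

Num = 947 + 84 + 667 + 118 = 1816
Denominator = 947 + 84 + 667 + 420 + 118 = 2236
CON3 = 1816 / 2236 = 0.8122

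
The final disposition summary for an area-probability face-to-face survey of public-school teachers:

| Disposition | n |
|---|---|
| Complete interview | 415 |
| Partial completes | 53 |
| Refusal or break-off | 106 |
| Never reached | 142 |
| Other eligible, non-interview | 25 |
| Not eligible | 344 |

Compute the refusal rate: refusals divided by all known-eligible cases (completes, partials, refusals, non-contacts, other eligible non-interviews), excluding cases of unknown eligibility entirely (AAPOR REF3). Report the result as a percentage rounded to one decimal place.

14.3%

Num → 106
Base → 415 + 53 + 106 + 142 + 25 = 741
REF3 = 106 / 741 = 0.1430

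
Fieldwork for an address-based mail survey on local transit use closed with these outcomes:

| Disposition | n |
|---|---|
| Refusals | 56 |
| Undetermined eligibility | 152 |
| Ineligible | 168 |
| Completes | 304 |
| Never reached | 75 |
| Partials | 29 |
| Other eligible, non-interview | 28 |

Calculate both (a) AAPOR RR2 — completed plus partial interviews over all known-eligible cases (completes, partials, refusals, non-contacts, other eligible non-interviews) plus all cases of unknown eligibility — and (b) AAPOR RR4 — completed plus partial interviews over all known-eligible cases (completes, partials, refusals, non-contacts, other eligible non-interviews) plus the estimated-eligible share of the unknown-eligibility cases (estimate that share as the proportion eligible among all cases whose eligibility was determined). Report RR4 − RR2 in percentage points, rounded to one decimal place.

3.3

Num: 304 + 29 = 333
Denom: 304 + 29 + 56 + 75 + 28 + 152 = 644
RR2 = 333 / 644 = 0.5171
Determined eligible: 304 + 29 + 56 + 75 + 28 = 492
e = 492 / (492 + 168) = 492 / 660 = 0.7455
Eligible share of unknowns: 0.7455 × 152 = 113.32
Denom: 492 + 113.32 = 605.32
RR4 = 333 / 605.32 = 0.5501
Difference = 55.01 − 51.71 = 3.30 percentage points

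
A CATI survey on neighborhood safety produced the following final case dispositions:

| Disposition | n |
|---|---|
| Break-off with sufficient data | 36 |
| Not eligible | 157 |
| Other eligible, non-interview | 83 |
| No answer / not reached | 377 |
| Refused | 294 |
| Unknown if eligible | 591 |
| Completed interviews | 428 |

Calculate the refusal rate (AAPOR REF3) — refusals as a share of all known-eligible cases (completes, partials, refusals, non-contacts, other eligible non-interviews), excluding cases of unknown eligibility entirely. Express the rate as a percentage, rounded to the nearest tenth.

24.1%

Numerator = 294
Denom = 428 + 36 + 294 + 377 + 83 = 1218
REF3 = 294 / 1218 = 0.2414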